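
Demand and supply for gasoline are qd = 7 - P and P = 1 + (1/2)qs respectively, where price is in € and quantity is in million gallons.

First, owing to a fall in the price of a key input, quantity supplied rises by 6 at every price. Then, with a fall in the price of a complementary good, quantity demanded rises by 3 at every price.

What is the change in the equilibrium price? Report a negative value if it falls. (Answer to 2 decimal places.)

Solve the original market: 7 - P = 2P - 2, hence P = 3 and q = 4.
After the shift, demand is qd = 10 - P and supply is qs = 2P + 4.
Equate the new curves: 10 - P = 2P + 4, giving 6 = 3P, P = 2, q = 8.
ΔP = 2 − 3 = -1.00.

-1.00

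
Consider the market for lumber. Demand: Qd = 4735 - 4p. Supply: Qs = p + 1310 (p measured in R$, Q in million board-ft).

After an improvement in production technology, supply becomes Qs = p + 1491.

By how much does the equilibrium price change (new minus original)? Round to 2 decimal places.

-36.20

Solve the original market: 4735 - 4p = p + 1310, hence p = 685 and Q = 1995.
The shock moves the curves to Qd = 4735 - 4p and Qs = p + 1491.
New equilibrium: 4735 - 4p = p + 1491 ⇒ 3244 = 5p ⇒ p = 648.8, Q = 2139.8.
Δp = 648.8 − 685 = -36.20.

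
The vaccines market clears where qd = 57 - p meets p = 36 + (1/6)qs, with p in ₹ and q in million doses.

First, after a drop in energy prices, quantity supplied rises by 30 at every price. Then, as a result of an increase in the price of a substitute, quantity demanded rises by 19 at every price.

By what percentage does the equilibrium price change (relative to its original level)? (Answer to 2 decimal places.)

-4.03

Solve the original market: 57 - p = 6p - 216, hence p = 39 and q = 18.
The new curves are qd = 76 - p (demand) and qs = 6p - 186 (supply).
Clearing the new market: 76 - p = 6p - 186, so p = 262/7 ≈ 37.4286 and q = 270/7 ≈ 38.5714.
%Δp = (37.4286 − 39) / 39 × 100 = -4.03%.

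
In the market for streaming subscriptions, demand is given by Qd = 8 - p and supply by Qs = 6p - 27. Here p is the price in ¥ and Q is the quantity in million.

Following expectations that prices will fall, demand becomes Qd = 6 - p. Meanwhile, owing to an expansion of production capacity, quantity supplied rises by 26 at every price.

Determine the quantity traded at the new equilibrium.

5

Solve the original market: 8 - p = 6p - 27, hence p = 5 and Q = 3.
The shock moves the curves to Qd = 6 - p and Qs = 6p - 1.
New equilibrium: 6 - p = 6p - 1 ⇒ 7 = 7p ⇒ p = 1, Q = 5.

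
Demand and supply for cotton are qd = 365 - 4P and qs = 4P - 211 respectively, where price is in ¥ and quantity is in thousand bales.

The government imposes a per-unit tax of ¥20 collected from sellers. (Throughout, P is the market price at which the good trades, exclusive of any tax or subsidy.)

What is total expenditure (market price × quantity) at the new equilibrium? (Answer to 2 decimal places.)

3034.00

Before the shock: 365 - 4P = 4P - 211 ⇒ 576 = 8P ⇒ P = 72, q = 77.
Since sellers keep the price net of the tax, the effective supply curve becomes qs = 4P - 291.
Clearing the new market: 365 - 4P = 4P - 291, so P = 82 and q = 37.
New expenditure = 82 × 37 = 3034.00.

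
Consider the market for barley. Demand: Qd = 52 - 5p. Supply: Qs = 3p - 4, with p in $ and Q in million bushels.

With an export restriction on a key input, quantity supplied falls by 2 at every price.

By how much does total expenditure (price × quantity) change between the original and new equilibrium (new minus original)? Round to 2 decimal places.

-4.81

Original equilibrium: 52 - 5p = 3p - 4 gives 56 = 8p, so p = 7 and Q = 17.
The new curves are Qd = 52 - 5p (demand) and Qs = 3p - 6 (supply).
New equilibrium: 52 - 5p = 3p - 6 ⇒ 58 = 8p ⇒ p = 7.25, Q = 15.75.
Expenditure moves from 7×17 = 119 to 7.25×15.75 = 114.1875; change = -4.81.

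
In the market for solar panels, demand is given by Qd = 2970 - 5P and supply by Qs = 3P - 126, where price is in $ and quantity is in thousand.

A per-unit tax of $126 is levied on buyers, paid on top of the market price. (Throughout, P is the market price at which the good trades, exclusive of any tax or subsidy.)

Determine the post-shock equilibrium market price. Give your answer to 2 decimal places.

308.25

Before the shock: 2970 - 5P = 3P - 126 ⇒ 3096 = 8P ⇒ P = 387, Q = 1035.
Since buyers pay the price plus the tax, the effective demand curve becomes Qd = 2340 - 5P.
Clearing the new market: 2340 - 5P = 3P - 126, so P = 308.25 and Q = 798.75.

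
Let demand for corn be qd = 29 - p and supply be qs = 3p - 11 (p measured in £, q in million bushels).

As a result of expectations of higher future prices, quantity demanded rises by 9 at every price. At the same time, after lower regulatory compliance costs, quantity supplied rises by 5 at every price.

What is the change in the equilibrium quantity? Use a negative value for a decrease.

+8

Original equilibrium: 29 - p = 3p - 11 gives 40 = 4p, so p = 10 and q = 19.
The new curves are qd = 38 - p (demand) and qs = 3p - 6 (supply).
Clearing the new market: 38 - p = 3p - 6, so p = 11 and q = 27.
Δq = 27 − 19 = +8.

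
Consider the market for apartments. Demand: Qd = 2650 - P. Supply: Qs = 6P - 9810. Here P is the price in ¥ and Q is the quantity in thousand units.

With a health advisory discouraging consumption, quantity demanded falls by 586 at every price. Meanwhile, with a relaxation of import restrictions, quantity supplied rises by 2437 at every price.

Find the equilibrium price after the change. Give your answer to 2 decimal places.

1348.14

Solve the original market: 2650 - P = 6P - 9810, hence P = 1780 and Q = 870.
The new curves are Qd = 2064 - P (demand) and Qs = 6P - 7373 (supply).
New equilibrium: 2064 - P = 6P - 7373 ⇒ 9437 = 7P ⇒ P = 9437/7 ≈ 1348.1429, Q = 5011/7 ≈ 715.8571.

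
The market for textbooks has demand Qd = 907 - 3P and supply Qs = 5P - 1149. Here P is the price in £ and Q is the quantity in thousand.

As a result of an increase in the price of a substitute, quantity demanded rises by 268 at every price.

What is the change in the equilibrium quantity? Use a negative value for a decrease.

+167.5

Before the shock: 907 - 3P = 5P - 1149 ⇒ 2056 = 8P ⇒ P = 257, Q = 136.
The shock moves the curves to Qd = 1175 - 3P and Qs = 5P - 1149.
Setting them equal: 1175 - 3P = 5P - 1149 → 2324 = 8P, so P = 290.5 and Q = 303.5.
ΔQ = 303.5 − 136 = +167.5.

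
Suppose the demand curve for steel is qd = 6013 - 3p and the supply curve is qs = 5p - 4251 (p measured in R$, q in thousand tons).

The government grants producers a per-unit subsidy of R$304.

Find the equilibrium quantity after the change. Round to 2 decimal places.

2734.00

Before the shock: 6013 - 3p = 5p - 4251 ⇒ 10264 = 8p ⇒ p = 1283, q = 2164.
Since sellers receive the price plus the subsidy, the effective supply curve becomes qs = 5p - 2731.
Setting them equal: 6013 - 3p = 5p - 2731 → 8744 = 8p, so p = 1093 and q = 2734.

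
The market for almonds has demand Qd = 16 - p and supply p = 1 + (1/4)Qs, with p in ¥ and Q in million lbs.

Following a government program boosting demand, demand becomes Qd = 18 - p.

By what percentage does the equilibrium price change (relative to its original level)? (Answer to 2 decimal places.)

+10.00

Initially, 16 - p = 4p - 4, so 20 = 5p and p = 4, Q = 12.
The new curves are Qd = 18 - p (demand) and Qs = 4p - 4 (supply).
Clearing the new market: 18 - p = 4p - 4, so p = 4.4 and Q = 13.6.
%Δp = (4.4 − 4) / 4 × 100 = +10.00%.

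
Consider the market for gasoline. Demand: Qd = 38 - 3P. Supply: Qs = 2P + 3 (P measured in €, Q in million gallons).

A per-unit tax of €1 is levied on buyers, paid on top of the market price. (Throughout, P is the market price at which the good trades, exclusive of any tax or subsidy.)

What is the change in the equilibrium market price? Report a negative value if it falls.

-0.6

Solve the original market: 38 - 3P = 2P + 3, hence P = 7 and Q = 17.
Since buyers pay the price plus the tax, the effective demand curve becomes Qd = 35 - 3P.
Clearing the new market: 35 - 3P = 2P + 3, so P = 6.4 and Q = 15.8.
ΔP = 6.4 − 7 = -0.6.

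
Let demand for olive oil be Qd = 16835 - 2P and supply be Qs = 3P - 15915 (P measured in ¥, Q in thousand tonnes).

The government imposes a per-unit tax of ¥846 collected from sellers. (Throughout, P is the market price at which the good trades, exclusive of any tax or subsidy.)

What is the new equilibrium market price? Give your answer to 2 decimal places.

7057.60

Before the shock: 16835 - 2P = 3P - 15915 ⇒ 32750 = 5P ⇒ P = 6550, Q = 3735.
Since sellers keep the price net of the tax, the effective supply curve becomes Qs = 3P - 18453.
Equate the new curves: 16835 - 2P = 3P - 18453, giving 35288 = 5P, P = 7057.6, Q = 2719.8.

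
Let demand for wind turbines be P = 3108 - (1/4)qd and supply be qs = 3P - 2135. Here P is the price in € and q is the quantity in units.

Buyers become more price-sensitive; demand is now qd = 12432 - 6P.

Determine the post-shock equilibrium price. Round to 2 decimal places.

1618.56

Initially, 12432 - 4P = 3P - 2135, so 14567 = 7P and P = 2081, q = 4108.
With the change applied: demand qd = 12432 - 6P, supply qs = 3P - 2135.
Equate the new curves: 12432 - 6P = 3P - 2135, giving 14567 = 9P, P = 14567/9 ≈ 1618.5556, q = 8162/3 ≈ 2720.6667.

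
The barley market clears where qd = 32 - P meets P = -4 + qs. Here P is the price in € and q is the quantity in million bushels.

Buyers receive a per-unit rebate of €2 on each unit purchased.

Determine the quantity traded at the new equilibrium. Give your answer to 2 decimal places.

Initially, 32 - P = P + 4, so 28 = 2P and P = 14, q = 18.
Since buyers' out-of-pocket price is the market price minus the rebate, the effective demand curve becomes qd = 34 - P.
Setting them equal: 34 - P = P + 4 → 30 = 2P, so P = 15 and q = 19.

19.00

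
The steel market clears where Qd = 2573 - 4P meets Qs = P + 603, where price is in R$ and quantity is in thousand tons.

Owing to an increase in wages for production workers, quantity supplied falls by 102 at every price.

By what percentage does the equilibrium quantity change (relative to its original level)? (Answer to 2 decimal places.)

-8.18

Initially, 2573 - 4P = P + 603, so 1970 = 5P and P = 394, Q = 997.
With the change applied: demand Qd = 2573 - 4P, supply Qs = P + 501.
New equilibrium: 2573 - 4P = P + 501 ⇒ 2072 = 5P ⇒ P = 414.4, Q = 915.4.
%ΔQ = (915.4 − 997) / 997 × 100 = -8.18%.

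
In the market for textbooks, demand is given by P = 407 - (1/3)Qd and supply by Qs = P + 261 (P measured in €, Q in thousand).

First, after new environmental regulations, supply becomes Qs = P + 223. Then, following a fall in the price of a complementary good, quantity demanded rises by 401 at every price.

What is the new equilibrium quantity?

Solve the original market: 1221 - 3P = P + 261, hence P = 240 and Q = 501.
With the change applied: demand Qd = 1622 - 3P, supply Qs = P + 223.
Clearing the new market: 1622 - 3P = P + 223, so P = 349.75 and Q = 572.75.

572.75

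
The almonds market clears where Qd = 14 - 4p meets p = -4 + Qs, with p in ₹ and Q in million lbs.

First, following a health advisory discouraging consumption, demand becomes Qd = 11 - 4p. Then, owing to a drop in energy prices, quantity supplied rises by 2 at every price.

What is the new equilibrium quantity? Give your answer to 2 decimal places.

7.00

Initially, 14 - 4p = p + 4, so 10 = 5p and p = 2, Q = 6.
With the change applied: demand Qd = 11 - 4p, supply Qs = p + 6.
Equate the new curves: 11 - 4p = p + 6, giving 5 = 5p, p = 1, Q = 7.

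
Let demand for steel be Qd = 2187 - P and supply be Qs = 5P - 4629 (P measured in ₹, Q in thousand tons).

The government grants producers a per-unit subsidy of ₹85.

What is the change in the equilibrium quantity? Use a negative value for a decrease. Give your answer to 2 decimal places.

Solve the original market: 2187 - P = 5P - 4629, hence P = 1136 and Q = 1051.
Since sellers receive the price plus the subsidy, the effective supply curve becomes Qs = 5P - 4204.
Setting them equal: 2187 - P = 5P - 4204 → 6391 = 6P, so P = 6391/6 ≈ 1065.1667 and Q = 6731/6 ≈ 1121.8333.
ΔQ = 1121.8333 − 1051 = +70.83.

+70.83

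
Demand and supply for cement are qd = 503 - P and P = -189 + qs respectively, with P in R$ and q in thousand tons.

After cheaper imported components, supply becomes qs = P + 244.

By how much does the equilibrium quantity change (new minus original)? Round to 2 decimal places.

Original equilibrium: 503 - P = P + 189 gives 314 = 2P, so P = 157 and q = 346.
The new curves are qd = 503 - P (demand) and qs = P + 244 (supply).
Clearing the new market: 503 - P = P + 244, so P = 129.5 and q = 373.5.
Δq = 373.5 − 346 = +27.50.

+27.50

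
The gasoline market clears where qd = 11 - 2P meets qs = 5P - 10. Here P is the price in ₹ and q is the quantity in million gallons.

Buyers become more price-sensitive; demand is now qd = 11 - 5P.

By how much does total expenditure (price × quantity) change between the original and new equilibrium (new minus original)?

Solve the original market: 11 - 2P = 5P - 10, hence P = 3 and q = 5.
The new curves are qd = 11 - 5P (demand) and qs = 5P - 10 (supply).
New equilibrium: 11 - 5P = 5P - 10 ⇒ 21 = 10P ⇒ P = 2.1, q = 0.5.
Expenditure moves from 3×5 = 15 to 2.1×0.5 = 1.05; change = -13.95.

-13.95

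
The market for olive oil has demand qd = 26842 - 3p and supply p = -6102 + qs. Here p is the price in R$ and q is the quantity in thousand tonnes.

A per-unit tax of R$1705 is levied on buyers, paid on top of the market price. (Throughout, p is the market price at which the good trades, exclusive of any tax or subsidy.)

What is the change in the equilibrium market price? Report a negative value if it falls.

-1278.75

Original equilibrium: 26842 - 3p = p + 6102 gives 20740 = 4p, so p = 5185 and q = 11287.
Since buyers pay the price plus the tax, the effective demand curve becomes qd = 21727 - 3p.
New equilibrium: 21727 - 3p = p + 6102 ⇒ 15625 = 4p ⇒ p = 3906.25, q = 10008.25.
Δp = 3906.25 − 5185 = -1278.75.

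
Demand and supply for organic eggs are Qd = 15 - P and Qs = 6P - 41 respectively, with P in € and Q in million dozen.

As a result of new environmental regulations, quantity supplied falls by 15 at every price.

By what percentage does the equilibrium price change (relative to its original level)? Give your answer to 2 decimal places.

+26.79

Solve the original market: 15 - P = 6P - 41, hence P = 8 and Q = 7.
The shock moves the curves to Qd = 15 - P and Qs = 6P - 56.
Setting them equal: 15 - P = 6P - 56 → 71 = 7P, so P = 71/7 ≈ 10.1429 and Q = 34/7 ≈ 4.8571.
%ΔP = (10.1429 − 8) / 8 × 100 = +26.79%.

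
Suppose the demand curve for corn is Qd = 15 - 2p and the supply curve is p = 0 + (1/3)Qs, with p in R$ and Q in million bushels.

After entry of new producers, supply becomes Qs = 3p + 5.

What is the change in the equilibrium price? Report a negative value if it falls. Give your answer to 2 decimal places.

Before the shock: 15 - 2p = 3p ⇒ 15 = 5p ⇒ p = 3, Q = 9.
The shock moves the curves to Qd = 15 - 2p and Qs = 3p + 5.
Equate the new curves: 15 - 2p = 3p + 5, giving 10 = 5p, p = 2, Q = 11.
Δp = 2 − 3 = -1.00.

-1.00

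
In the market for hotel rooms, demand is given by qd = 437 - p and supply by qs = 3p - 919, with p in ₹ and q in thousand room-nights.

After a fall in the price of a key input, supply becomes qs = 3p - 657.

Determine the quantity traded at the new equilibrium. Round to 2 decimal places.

163.50

Original equilibrium: 437 - p = 3p - 919 gives 1356 = 4p, so p = 339 and q = 98.
The new curves are qd = 437 - p (demand) and qs = 3p - 657 (supply).
New equilibrium: 437 - p = 3p - 657 ⇒ 1094 = 4p ⇒ p = 273.5, q = 163.5.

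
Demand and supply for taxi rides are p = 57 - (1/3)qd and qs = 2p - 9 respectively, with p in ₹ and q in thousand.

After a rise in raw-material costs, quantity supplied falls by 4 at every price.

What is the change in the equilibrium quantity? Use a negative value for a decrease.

-2.4

Before the shock: 171 - 3p = 2p - 9 ⇒ 180 = 5p ⇒ p = 36, q = 63.
The new curves are qd = 171 - 3p (demand) and qs = 2p - 13 (supply).
Clearing the new market: 171 - 3p = 2p - 13, so p = 36.8 and q = 60.6.
Δq = 60.6 − 63 = -2.4.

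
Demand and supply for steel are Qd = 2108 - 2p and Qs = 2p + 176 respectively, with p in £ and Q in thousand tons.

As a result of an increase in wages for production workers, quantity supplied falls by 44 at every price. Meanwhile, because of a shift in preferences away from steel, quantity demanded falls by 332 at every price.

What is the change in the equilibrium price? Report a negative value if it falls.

Original equilibrium: 2108 - 2p = 2p + 176 gives 1932 = 4p, so p = 483 and Q = 1142.
The new curves are Qd = 1776 - 2p (demand) and Qs = 2p + 132 (supply).
Clearing the new market: 1776 - 2p = 2p + 132, so p = 411 and Q = 954.
Δp = 411 − 483 = -72.

-72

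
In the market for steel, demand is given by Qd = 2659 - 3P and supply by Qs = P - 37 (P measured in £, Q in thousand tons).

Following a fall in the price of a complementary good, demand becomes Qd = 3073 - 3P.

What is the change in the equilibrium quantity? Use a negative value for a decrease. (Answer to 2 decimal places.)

+103.50

Solve the original market: 2659 - 3P = P - 37, hence P = 674 and Q = 637.
The shock moves the curves to Qd = 3073 - 3P and Qs = P - 37.
Clearing the new market: 3073 - 3P = P - 37, so P = 777.5 and Q = 740.5.
ΔQ = 740.5 − 637 = +103.50.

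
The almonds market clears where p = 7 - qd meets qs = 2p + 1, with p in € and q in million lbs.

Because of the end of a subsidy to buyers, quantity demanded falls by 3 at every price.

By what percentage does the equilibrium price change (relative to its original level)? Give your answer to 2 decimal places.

Before the shock: 7 - p = 2p + 1 ⇒ 6 = 3p ⇒ p = 2, q = 5.
The shock moves the curves to qd = 4 - p and qs = 2p + 1.
Clearing the new market: 4 - p = 2p + 1, so p = 1 and q = 3.
%Δp = (1 − 2) / 2 × 100 = -50.00%.

-50.00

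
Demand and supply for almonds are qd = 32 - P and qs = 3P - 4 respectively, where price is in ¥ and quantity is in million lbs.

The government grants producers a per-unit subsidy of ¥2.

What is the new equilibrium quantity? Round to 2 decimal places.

Solve the original market: 32 - P = 3P - 4, hence P = 9 and q = 23.
Since sellers receive the price plus the subsidy, the effective supply curve becomes qs = 3P + 2.
New equilibrium: 32 - P = 3P + 2 ⇒ 30 = 4P ⇒ P = 7.5, q = 24.5.

24.50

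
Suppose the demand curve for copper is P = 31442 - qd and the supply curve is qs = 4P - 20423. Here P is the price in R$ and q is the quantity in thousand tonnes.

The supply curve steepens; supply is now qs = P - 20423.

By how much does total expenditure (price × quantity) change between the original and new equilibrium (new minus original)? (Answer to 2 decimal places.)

Original equilibrium: 31442 - P = 4P - 20423 gives 51865 = 5P, so P = 10373 and q = 21069.
The new curves are qd = 31442 - P (demand) and qs = P - 20423 (supply).
Clearing the new market: 31442 - P = P - 20423, so P = 25932.5 and q = 5509.5.
Expenditure moves from 10373×21069 = 218548737 to 25932.5×5509.5 = 142875108.75; change = -75673628.25.

-75673628.25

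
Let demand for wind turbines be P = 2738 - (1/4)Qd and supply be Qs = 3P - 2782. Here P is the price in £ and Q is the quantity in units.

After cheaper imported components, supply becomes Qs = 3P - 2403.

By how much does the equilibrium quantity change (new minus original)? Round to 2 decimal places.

+216.57

Original equilibrium: 10952 - 4P = 3P - 2782 gives 13734 = 7P, so P = 1962 and Q = 3104.
After the shift, demand is Qd = 10952 - 4P and supply is Qs = 3P - 2403.
Setting them equal: 10952 - 4P = 3P - 2403 → 13355 = 7P, so P = 13355/7 ≈ 1907.8571 and Q = 23244/7 ≈ 3320.5714.
ΔQ = 3320.5714 − 3104 = +216.57.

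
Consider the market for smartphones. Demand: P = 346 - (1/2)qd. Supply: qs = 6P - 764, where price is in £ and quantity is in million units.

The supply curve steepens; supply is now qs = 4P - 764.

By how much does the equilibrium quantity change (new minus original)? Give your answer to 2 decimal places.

Before the shock: 692 - 2P = 6P - 764 ⇒ 1456 = 8P ⇒ P = 182, q = 328.
The shock moves the curves to qd = 692 - 2P and qs = 4P - 764.
Setting them equal: 692 - 2P = 4P - 764 → 1456 = 6P, so P = 728/3 ≈ 242.6667 and q = 620/3 ≈ 206.6667.
Δq = 206.6667 − 328 = -121.33.

-121.33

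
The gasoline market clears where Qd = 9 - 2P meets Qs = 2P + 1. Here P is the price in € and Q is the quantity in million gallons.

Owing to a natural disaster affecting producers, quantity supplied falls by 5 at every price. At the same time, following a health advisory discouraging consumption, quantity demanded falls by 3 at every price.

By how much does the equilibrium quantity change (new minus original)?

Solve the original market: 9 - 2P = 2P + 1, hence P = 2 and Q = 5.
The shock moves the curves to Qd = 6 - 2P and Qs = 2P - 4.
New equilibrium: 6 - 2P = 2P - 4 ⇒ 10 = 4P ⇒ P = 2.5, Q = 1.
ΔQ = 1 − 5 = -4.

-4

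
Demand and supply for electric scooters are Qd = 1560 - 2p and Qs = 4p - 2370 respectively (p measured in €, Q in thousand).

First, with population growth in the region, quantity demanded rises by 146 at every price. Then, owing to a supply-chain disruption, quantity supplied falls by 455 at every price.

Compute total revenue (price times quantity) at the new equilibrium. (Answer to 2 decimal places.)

147760.94

Initially, 1560 - 2p = 4p - 2370, so 3930 = 6p and p = 655, Q = 250.
The new curves are Qd = 1706 - 2p (demand) and Qs = 4p - 2825 (supply).
New equilibrium: 1706 - 2p = 4p - 2825 ⇒ 4531 = 6p ⇒ p = 4531/6 ≈ 755.1667, Q = 587/3 ≈ 195.6667.
New expenditure = 755.1667 × 195.6667 = 147760.94.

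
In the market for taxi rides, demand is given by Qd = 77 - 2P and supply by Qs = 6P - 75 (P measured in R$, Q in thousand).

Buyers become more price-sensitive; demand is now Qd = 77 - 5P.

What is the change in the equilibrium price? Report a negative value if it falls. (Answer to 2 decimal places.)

Solve the original market: 77 - 2P = 6P - 75, hence P = 19 and Q = 39.
With the change applied: demand Qd = 77 - 5P, supply Qs = 6P - 75.
Setting them equal: 77 - 5P = 6P - 75 → 152 = 11P, so P = 152/11 ≈ 13.8182 and Q = 87/11 ≈ 7.9091.
ΔP = 13.8182 − 19 = -5.18.

-5.18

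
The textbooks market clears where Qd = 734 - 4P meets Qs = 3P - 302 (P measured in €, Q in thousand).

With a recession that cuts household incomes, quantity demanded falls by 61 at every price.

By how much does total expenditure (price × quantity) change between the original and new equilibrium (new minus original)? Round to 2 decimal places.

-4878.76

Solve the original market: 734 - 4P = 3P - 302, hence P = 148 and Q = 142.
With the change applied: demand Qd = 673 - 4P, supply Qs = 3P - 302.
Clearing the new market: 673 - 4P = 3P - 302, so P = 975/7 ≈ 139.2857 and Q = 811/7 ≈ 115.8571.
Expenditure moves from 148×142 = 21016 to 139.2857×115.8571 = 16137.2449; change = -4878.76.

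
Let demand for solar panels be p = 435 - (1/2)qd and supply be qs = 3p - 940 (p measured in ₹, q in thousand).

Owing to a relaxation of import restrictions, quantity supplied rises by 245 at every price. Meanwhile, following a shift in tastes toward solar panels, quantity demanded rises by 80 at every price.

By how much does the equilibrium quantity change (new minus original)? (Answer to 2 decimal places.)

Original equilibrium: 870 - 2p = 3p - 940 gives 1810 = 5p, so p = 362 and q = 146.
With the change applied: demand qd = 950 - 2p, supply qs = 3p - 695.
Equate the new curves: 950 - 2p = 3p - 695, giving 1645 = 5p, p = 329, q = 292.
Δq = 292 − 146 = +146.00.

+146.00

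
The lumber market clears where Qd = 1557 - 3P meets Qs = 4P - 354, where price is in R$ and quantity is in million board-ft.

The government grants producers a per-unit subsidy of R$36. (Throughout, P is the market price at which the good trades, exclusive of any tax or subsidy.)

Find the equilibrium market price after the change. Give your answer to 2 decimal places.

252.43

Original equilibrium: 1557 - 3P = 4P - 354 gives 1911 = 7P, so P = 273 and Q = 738.
Since sellers receive the price plus the subsidy, the effective supply curve becomes Qs = 4P - 210.
New equilibrium: 1557 - 3P = 4P - 210 ⇒ 1767 = 7P ⇒ P = 1767/7 ≈ 252.4286, Q = 5598/7 ≈ 799.7143.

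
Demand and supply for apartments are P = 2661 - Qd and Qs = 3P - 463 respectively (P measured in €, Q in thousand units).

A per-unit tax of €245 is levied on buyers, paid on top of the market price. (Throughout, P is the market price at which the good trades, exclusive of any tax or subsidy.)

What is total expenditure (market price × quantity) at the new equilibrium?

1220875.9375

Original equilibrium: 2661 - P = 3P - 463 gives 3124 = 4P, so P = 781 and Q = 1880.
Since buyers pay the price plus the tax, the effective demand curve becomes Qd = 2416 - P.
Setting them equal: 2416 - P = 3P - 463 → 2879 = 4P, so P = 719.75 and Q = 1696.25.
New expenditure = 719.75 × 1696.25 = 1220875.9375.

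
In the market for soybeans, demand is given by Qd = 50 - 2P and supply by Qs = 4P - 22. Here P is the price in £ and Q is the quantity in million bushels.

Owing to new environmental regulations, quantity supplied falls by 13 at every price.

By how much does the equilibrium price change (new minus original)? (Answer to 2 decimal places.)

+2.17

Original equilibrium: 50 - 2P = 4P - 22 gives 72 = 6P, so P = 12 and Q = 26.
The shock moves the curves to Qd = 50 - 2P and Qs = 4P - 35.
Clearing the new market: 50 - 2P = 4P - 35, so P = 85/6 ≈ 14.1667 and Q = 65/3 ≈ 21.6667.
ΔP = 14.1667 − 12 = +2.17.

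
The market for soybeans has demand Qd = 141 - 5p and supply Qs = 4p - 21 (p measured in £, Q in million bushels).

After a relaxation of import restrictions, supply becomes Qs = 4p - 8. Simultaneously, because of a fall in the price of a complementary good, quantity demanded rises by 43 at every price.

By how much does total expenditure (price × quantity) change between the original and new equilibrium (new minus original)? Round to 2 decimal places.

+731.78

Original equilibrium: 141 - 5p = 4p - 21 gives 162 = 9p, so p = 18 and Q = 51.
With the change applied: demand Qd = 184 - 5p, supply Qs = 4p - 8.
Equate the new curves: 184 - 5p = 4p - 8, giving 192 = 9p, p = 64/3 ≈ 21.3333, Q = 232/3 ≈ 77.3333.
Expenditure moves from 18×51 = 918 to 21.3333×77.3333 = 1649.7778; change = +731.78.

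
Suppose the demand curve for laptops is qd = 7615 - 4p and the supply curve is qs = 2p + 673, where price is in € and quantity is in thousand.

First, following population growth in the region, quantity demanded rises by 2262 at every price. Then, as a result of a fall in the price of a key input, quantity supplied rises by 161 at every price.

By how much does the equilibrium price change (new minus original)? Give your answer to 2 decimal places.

Solve the original market: 7615 - 4p = 2p + 673, hence p = 1157 and q = 2987.
The shock moves the curves to qd = 9877 - 4p and qs = 2p + 834.
Equate the new curves: 9877 - 4p = 2p + 834, giving 9043 = 6p, p = 9043/6 ≈ 1507.1667, q = 11545/3 ≈ 3848.3333.
Δp = 1507.1667 − 1157 = +350.17.

+350.17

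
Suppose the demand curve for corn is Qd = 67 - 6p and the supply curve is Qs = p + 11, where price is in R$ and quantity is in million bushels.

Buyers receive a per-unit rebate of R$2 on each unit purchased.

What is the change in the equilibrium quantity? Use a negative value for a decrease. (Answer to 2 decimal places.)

+1.71

Before the shock: 67 - 6p = p + 11 ⇒ 56 = 7p ⇒ p = 8, Q = 19.
Since buyers' out-of-pocket price is the market price minus the rebate, the effective demand curve becomes Qd = 79 - 6p.
Setting them equal: 79 - 6p = p + 11 → 68 = 7p, so p = 68/7 ≈ 9.7143 and Q = 145/7 ≈ 20.7143.
ΔQ = 20.7143 − 19 = +1.71.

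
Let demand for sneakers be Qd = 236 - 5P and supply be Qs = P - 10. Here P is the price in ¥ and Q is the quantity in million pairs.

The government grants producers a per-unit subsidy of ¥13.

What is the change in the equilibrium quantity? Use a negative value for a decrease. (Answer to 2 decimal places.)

+10.83

Solve the original market: 236 - 5P = P - 10, hence P = 41 and Q = 31.
Since sellers receive the price plus the subsidy, the effective supply curve becomes Qs = P + 3.
Clearing the new market: 236 - 5P = P + 3, so P = 233/6 ≈ 38.8333 and Q = 251/6 ≈ 41.8333.
ΔQ = 41.8333 − 31 = +10.83.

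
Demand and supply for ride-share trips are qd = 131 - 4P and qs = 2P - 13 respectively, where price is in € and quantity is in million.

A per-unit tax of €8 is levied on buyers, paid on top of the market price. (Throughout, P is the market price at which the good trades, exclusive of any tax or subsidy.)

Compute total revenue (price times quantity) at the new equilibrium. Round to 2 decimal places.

Before the shock: 131 - 4P = 2P - 13 ⇒ 144 = 6P ⇒ P = 24, q = 35.
Since buyers pay the price plus the tax, the effective demand curve becomes qd = 99 - 4P.
Setting them equal: 99 - 4P = 2P - 13 → 112 = 6P, so P = 56/3 ≈ 18.6667 and q = 73/3 ≈ 24.3333.
New expenditure = 18.6667 × 24.3333 = 454.22.

454.22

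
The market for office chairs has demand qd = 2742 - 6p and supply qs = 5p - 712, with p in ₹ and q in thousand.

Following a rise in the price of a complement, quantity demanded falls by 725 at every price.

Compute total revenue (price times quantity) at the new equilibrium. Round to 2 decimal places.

131104.77

Solve the original market: 2742 - 6p = 5p - 712, hence p = 314 and q = 858.
The new curves are qd = 2017 - 6p (demand) and qs = 5p - 712 (supply).
New equilibrium: 2017 - 6p = 5p - 712 ⇒ 2729 = 11p ⇒ p = 2729/11 ≈ 248.0909, q = 5813/11 ≈ 528.4545.
New expenditure = 248.0909 × 528.4545 = 131104.77.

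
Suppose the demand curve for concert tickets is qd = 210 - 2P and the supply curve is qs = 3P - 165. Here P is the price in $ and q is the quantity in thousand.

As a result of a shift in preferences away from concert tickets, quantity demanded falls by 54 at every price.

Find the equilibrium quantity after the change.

Solve the original market: 210 - 2P = 3P - 165, hence P = 75 and q = 60.
The new curves are qd = 156 - 2P (demand) and qs = 3P - 165 (supply).
Clearing the new market: 156 - 2P = 3P - 165, so P = 64.2 and q = 27.6.

27.6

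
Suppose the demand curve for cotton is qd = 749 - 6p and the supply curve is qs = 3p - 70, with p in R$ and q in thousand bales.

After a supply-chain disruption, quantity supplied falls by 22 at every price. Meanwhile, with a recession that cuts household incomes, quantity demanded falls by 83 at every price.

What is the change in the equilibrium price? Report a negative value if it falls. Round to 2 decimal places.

-6.78

Solve the original market: 749 - 6p = 3p - 70, hence p = 91 and q = 203.
After the shift, demand is qd = 666 - 6p and supply is qs = 3p - 92.
New equilibrium: 666 - 6p = 3p - 92 ⇒ 758 = 9p ⇒ p = 758/9 ≈ 84.2222, q = 482/3 ≈ 160.6667.
Δp = 84.2222 − 91 = -6.78.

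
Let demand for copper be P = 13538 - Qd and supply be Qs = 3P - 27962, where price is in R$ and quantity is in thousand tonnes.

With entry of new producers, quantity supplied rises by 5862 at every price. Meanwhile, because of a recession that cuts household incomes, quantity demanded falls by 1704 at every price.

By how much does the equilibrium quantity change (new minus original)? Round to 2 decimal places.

+187.50

Original equilibrium: 13538 - P = 3P - 27962 gives 41500 = 4P, so P = 10375 and Q = 3163.
After the shift, demand is Qd = 11834 - P and supply is Qs = 3P - 22100.
Clearing the new market: 11834 - P = 3P - 22100, so P = 8483.5 and Q = 3350.5.
ΔQ = 3350.5 − 3163 = +187.50.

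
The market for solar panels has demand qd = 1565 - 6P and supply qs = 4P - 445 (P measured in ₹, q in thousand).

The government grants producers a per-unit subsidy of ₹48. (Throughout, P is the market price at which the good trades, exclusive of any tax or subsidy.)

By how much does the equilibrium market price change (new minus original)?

-19.2

Initially, 1565 - 6P = 4P - 445, so 2010 = 10P and P = 201, q = 359.
Since sellers receive the price plus the subsidy, the effective supply curve becomes qs = 4P - 253.
Setting them equal: 1565 - 6P = 4P - 253 → 1818 = 10P, so P = 181.8 and q = 474.2.
ΔP = 181.8 − 201 = -19.2.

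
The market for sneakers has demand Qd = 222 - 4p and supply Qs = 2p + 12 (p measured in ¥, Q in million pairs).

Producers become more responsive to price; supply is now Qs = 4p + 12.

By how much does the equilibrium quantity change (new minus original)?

Solve the original market: 222 - 4p = 2p + 12, hence p = 35 and Q = 82.
With the change applied: demand Qd = 222 - 4p, supply Qs = 4p + 12.
Equate the new curves: 222 - 4p = 4p + 12, giving 210 = 8p, p = 26.25, Q = 117.
ΔQ = 117 − 82 = +35.

+35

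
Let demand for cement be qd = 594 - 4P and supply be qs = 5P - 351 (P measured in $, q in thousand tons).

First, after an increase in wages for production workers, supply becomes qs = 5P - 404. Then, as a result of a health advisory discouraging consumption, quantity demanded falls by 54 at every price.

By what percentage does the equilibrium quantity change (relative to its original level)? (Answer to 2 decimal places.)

-30.78

Initially, 594 - 4P = 5P - 351, so 945 = 9P and P = 105, q = 174.
With the change applied: demand qd = 540 - 4P, supply qs = 5P - 404.
Setting them equal: 540 - 4P = 5P - 404 → 944 = 9P, so P = 944/9 ≈ 104.8889 and q = 1084/9 ≈ 120.4444.
%Δq = (120.4444 − 174) / 174 × 100 = -30.78%.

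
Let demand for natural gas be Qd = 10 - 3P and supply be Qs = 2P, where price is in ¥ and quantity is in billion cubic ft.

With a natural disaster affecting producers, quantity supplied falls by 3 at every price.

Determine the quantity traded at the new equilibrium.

2.2

Solve the original market: 10 - 3P = 2P, hence P = 2 and Q = 4.
After the shift, demand is Qd = 10 - 3P and supply is Qs = 2P - 3.
Equate the new curves: 10 - 3P = 2P - 3, giving 13 = 5P, P = 2.6, Q = 2.2.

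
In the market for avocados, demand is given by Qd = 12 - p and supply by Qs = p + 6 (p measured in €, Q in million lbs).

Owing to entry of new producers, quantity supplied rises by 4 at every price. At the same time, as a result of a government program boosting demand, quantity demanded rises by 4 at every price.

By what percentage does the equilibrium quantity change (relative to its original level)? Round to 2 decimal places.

+44.44

Solve the original market: 12 - p = p + 6, hence p = 3 and Q = 9.
After the shift, demand is Qd = 16 - p and supply is Qs = p + 10.
New equilibrium: 16 - p = p + 10 ⇒ 6 = 2p ⇒ p = 3, Q = 13.
%ΔQ = (13 − 9) / 9 × 100 = +44.44%.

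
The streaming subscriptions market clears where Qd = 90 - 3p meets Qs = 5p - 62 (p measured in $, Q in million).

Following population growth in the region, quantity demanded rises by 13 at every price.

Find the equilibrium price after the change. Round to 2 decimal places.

Before the shock: 90 - 3p = 5p - 62 ⇒ 152 = 8p ⇒ p = 19, Q = 33.
With the change applied: demand Qd = 103 - 3p, supply Qs = 5p - 62.
Equate the new curves: 103 - 3p = 5p - 62, giving 165 = 8p, p = 20.625, Q = 41.125.

20.63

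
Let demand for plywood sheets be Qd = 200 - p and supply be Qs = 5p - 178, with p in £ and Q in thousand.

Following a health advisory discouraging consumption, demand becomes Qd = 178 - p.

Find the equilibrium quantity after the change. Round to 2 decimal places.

Initially, 200 - p = 5p - 178, so 378 = 6p and p = 63, Q = 137.
The new curves are Qd = 178 - p (demand) and Qs = 5p - 178 (supply).
Setting them equal: 178 - p = 5p - 178 → 356 = 6p, so p = 178/3 ≈ 59.3333 and Q = 356/3 ≈ 118.6667.

118.67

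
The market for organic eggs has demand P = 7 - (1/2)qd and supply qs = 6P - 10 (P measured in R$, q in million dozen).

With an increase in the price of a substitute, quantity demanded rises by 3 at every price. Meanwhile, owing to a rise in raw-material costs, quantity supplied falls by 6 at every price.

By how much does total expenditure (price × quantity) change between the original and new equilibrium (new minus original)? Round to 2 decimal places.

+12.09

Initially, 14 - 2P = 6P - 10, so 24 = 8P and P = 3, q = 8.
After the shift, demand is qd = 17 - 2P and supply is qs = 6P - 16.
Equate the new curves: 17 - 2P = 6P - 16, giving 33 = 8P, P = 4.125, q = 8.75.
Expenditure moves from 3×8 = 24 to 4.125×8.75 = 36.09375; change = +12.09.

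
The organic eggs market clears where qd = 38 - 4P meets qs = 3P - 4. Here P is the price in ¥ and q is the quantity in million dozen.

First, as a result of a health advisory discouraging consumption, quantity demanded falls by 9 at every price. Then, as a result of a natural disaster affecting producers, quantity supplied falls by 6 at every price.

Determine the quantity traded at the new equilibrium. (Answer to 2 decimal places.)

Initially, 38 - 4P = 3P - 4, so 42 = 7P and P = 6, q = 14.
The new curves are qd = 29 - 4P (demand) and qs = 3P - 10 (supply).
Setting them equal: 29 - 4P = 3P - 10 → 39 = 7P, so P = 39/7 ≈ 5.5714 and q = 47/7 ≈ 6.7143.

6.71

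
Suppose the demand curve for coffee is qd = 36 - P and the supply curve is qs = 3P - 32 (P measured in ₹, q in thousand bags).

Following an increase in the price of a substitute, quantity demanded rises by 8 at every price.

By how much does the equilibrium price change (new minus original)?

+2

Before the shock: 36 - P = 3P - 32 ⇒ 68 = 4P ⇒ P = 17, q = 19.
The shock moves the curves to qd = 44 - P and qs = 3P - 32.
Clearing the new market: 44 - P = 3P - 32, so P = 19 and q = 25.
ΔP = 19 − 17 = +2.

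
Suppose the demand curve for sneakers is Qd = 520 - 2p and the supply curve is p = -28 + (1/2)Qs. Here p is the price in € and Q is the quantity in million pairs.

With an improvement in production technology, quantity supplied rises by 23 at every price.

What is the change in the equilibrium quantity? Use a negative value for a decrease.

Original equilibrium: 520 - 2p = 2p + 56 gives 464 = 4p, so p = 116 and Q = 288.
With the change applied: demand Qd = 520 - 2p, supply Qs = 2p + 79.
Clearing the new market: 520 - 2p = 2p + 79, so p = 110.25 and Q = 299.5.
ΔQ = 299.5 − 288 = +11.5.

+11.5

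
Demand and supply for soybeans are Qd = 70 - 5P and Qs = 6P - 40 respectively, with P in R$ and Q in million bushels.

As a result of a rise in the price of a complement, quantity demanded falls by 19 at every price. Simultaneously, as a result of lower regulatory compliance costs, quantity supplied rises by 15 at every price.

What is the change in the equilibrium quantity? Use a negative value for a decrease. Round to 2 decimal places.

Before the shock: 70 - 5P = 6P - 40 ⇒ 110 = 11P ⇒ P = 10, Q = 20.
The new curves are Qd = 51 - 5P (demand) and Qs = 6P - 25 (supply).
New equilibrium: 51 - 5P = 6P - 25 ⇒ 76 = 11P ⇒ P = 76/11 ≈ 6.9091, Q = 181/11 ≈ 16.4545.
ΔQ = 16.4545 − 20 = -3.55.

-3.55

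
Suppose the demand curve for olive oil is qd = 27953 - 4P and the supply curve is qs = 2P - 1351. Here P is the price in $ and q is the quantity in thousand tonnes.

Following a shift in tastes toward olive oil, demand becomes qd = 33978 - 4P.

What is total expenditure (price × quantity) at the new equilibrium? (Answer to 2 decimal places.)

61386100.22

Initially, 27953 - 4P = 2P - 1351, so 29304 = 6P and P = 4884, q = 8417.
The shock moves the curves to qd = 33978 - 4P and qs = 2P - 1351.
Equate the new curves: 33978 - 4P = 2P - 1351, giving 35329 = 6P, P = 35329/6 ≈ 5888.1667, q = 31276/3 ≈ 10425.3333.
New expenditure = 5888.1667 × 10425.3333 = 61386100.22.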